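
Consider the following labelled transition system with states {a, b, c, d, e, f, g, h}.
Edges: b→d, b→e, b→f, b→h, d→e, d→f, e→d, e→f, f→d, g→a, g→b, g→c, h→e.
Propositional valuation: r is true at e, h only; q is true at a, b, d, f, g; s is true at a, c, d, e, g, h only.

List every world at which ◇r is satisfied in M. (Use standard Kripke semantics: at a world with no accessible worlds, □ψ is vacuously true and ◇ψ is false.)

Let φ = ◇r. Evaluate φ at each world:
  a (successors ∅): φ is false.
  b (successors {d, e, f, h}): φ is true.
  c (successors ∅): φ is false.
  d (successors {e, f}): φ is true.
  e (successors {d, f}): φ is false.
  f (successors {d}): φ is false.
  g (successors {a, b, c}): φ is false.
  h (successors {e}): φ is true.
For instance, at g:
  At g: ◇r requires r at some successor in {a, b, c}.
    At a: r is false.
    At b: r is false.
    At c: r is false.
  So ◇r is false at g.
Satisfying worlds: {b, d, h}

b, d, h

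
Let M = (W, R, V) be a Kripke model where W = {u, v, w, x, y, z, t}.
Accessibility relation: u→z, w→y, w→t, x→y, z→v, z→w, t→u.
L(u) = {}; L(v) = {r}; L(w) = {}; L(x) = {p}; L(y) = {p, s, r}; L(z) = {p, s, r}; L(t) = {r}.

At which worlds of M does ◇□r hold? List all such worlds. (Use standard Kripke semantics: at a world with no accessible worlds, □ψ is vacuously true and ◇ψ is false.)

Recall that □ψ holds at a world iff ψ holds at every accessible world, and ◇ψ holds iff ψ holds at some accessible world.
Let φ = ◇□r. Evaluate φ at each world:
  u (successors {z}): φ is false.
  v (successors ∅): φ is false.
  w (successors {y, t}): φ is true.
  x (successors {y}): φ is true.
  y (successors ∅): φ is false.
  z (successors {v, w}): φ is true.
  t (successors {u}): φ is true.
For instance, at z:
  At z: ◇□r requires □r at some successor in {v, w}.
    □r holds at v, so ◇□r is true at z.
      At v: no accessible worlds, so □r holds vacuously.
Satisfying worlds: {w, x, z, t}

w, x, z, t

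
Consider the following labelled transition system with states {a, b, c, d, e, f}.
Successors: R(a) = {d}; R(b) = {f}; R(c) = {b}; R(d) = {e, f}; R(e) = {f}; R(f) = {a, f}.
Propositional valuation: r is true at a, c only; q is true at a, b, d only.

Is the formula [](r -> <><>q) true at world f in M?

At f: [](r -> <><>q) requires r -> <><>q at every successor {a, f}.
  r -> <><>q fails at a, so [](r -> <><>q) is false at f.
    At a: r is true, <><>q is false, so r -> <><>q is false.
      At a: <><>q requires <>q at some successor in {d}.
        At d: <>q is false.
      So <><>q is false at a.

No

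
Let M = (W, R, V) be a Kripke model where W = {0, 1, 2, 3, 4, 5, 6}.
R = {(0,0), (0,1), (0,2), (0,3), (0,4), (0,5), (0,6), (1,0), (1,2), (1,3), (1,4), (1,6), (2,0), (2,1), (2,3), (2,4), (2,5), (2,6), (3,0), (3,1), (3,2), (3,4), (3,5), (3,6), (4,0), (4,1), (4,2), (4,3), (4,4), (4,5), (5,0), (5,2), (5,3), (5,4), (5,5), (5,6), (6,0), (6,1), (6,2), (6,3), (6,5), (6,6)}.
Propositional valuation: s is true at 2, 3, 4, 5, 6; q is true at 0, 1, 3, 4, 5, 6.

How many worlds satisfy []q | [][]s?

1

Recall that []ψ holds at a world iff ψ holds at every accessible world, and <>ψ holds iff ψ holds at some accessible world.
Let φ = []q | [][]s. Evaluate φ at each world:
  0 (successors {0, 1, 2, 3, 4, 5, 6}): φ is false.
  1 (successors {0, 2, 3, 4, 6}): φ is false.
  2 (successors {0, 1, 3, 4, 5, 6}): φ is true.
  3 (successors {0, 1, 2, 4, 5, 6}): φ is false.
  4 (successors {0, 1, 2, 3, 4, 5}): φ is false.
  5 (successors {0, 2, 3, 4, 5, 6}): φ is false.
  6 (successors {0, 1, 2, 3, 5, 6}): φ is false.
For instance, at 5:
  At 5: []q is false, [][]s is false, so []q | [][]s is false.
    At 5: []q requires q at every successor {0, 2, 3, 4, 5, 6}.
      q fails at 2, so []q is false at 5.
    At 5: [][]s requires []s at every successor {0, 2, 3, 4, 5, 6}.
      []s fails at 0, so [][]s is false at 5.
Satisfying worlds: {2}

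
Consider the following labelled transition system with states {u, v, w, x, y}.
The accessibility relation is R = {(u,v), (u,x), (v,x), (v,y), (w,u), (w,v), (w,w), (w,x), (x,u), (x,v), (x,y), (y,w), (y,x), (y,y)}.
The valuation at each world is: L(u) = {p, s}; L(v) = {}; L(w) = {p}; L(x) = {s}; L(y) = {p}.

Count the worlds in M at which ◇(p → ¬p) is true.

5

Let φ = ◇(p → ¬p). Evaluate φ at each world:
  u (successors {v, x}): φ is true.
  v (successors {x, y}): φ is true.
  w (successors {u, v, w, x}): φ is true.
  x (successors {u, v, y}): φ is true.
  y (successors {w, x, y}): φ is true.
For instance, at w:
  At w: ◇(p → ¬p) requires p → ¬p at some successor in {u, v, w, x}.
    p → ¬p holds at v, so ◇(p → ¬p) is true at w.
Satisfying worlds: {u, v, w, x, y}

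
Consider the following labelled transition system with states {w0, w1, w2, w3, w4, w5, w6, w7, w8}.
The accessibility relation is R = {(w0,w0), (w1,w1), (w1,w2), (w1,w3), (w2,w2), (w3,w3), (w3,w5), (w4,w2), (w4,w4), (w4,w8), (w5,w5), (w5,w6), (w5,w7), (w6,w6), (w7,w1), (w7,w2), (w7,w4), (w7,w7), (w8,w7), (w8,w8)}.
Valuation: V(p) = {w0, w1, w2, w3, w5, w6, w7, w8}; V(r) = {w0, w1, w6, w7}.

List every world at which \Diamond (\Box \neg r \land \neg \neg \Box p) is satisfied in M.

Let φ = \Diamond (\Box \neg r \land \neg \neg \Box p). Evaluate φ at each world:
  w0 (successors {w0}): φ is false.
  w1 (successors {w1, w2, w3}): φ is true.
  w2 (successors {w2}): φ is true.
  w3 (successors {w3, w5}): φ is true.
  w4 (successors {w2, w4, w8}): φ is true.
  w5 (successors {w5, w6, w7}): φ is false.
  w6 (successors {w6}): φ is false.
  w7 (successors {w1, w2, w4, w7}): φ is true.
  w8 (successors {w7, w8}): φ is false.
For instance, at w3:
  At w3: \Diamond (\Box \neg r \land \neg \neg \Box p) requires \Box \neg r \land \neg \neg \Box p at some successor in {w3, w5}.
    \Box \neg r \land \neg \neg \Box p holds at w3, so \Diamond (\Box \neg r \land \neg \neg \Box p) is true at w3.
      At w3: \Box \neg r is true, \neg \neg \Box p is true, so \Box \neg r \land \neg \neg \Box p is true.
Satisfying worlds: {w1, w2, w3, w4, w7}

w1, w2, w3, w4, w7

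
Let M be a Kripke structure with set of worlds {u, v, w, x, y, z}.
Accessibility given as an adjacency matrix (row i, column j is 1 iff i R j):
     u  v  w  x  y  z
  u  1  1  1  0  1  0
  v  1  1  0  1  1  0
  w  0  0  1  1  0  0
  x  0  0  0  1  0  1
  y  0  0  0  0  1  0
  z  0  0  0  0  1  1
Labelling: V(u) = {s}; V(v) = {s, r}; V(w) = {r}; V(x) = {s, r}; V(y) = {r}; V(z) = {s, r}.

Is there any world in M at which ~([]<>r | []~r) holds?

Let φ = ~([]<>r | []~r). Evaluate φ at each world:
  u (successors {u, v, w, y}): φ is false.
  v (successors {u, v, x, y}): φ is false.
  w (successors {w, x}): φ is false.
  x (successors {x, z}): φ is false.
  y (successors {y}): φ is false.
  z (successors {y, z}): φ is false.
For instance, at v:
  At v: []<>r | []~r is true, so ~([]<>r | []~r) is false.
    At v: []<>r is true, []~r is false, so []<>r | []~r is true.
      At v: []<>r requires <>r at every successor {u, v, x, y}.
        At u: <>r is true.
        At v: <>r is true.
        At x: <>r is true.
        At y: <>r is true.
      So []<>r is true at v.
      At v: []~r requires ~r at every successor {u, v, x, y}.
        ~r fails at v, so []~r is false at v.

No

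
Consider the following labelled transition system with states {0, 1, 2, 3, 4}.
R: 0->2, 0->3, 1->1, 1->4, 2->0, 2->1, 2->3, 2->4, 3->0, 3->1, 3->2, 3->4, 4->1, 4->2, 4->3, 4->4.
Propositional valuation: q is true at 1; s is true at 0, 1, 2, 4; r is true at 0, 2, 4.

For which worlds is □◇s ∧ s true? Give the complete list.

0, 1, 2, 4

Recall that □ψ holds at a world iff ψ holds at every accessible world, and ◇ψ holds iff ψ holds at some accessible world.
Let φ = □◇s ∧ s. Evaluate φ at each world:
  0 (successors {2, 3}): φ is true.
  1 (successors {1, 4}): φ is true.
  2 (successors {0, 1, 3, 4}): φ is true.
  3 (successors {0, 1, 2, 4}): φ is false.
  4 (successors {1, 2, 3, 4}): φ is true.
For instance, at 3:
  At 3: □◇s is true, s is false, so □◇s ∧ s is false.
    At 3: □◇s requires ◇s at every successor {0, 1, 2, 4}.
      At 0: ◇s is true.
      At 1: ◇s is true.
      At 2: ◇s is true.
      At 4: ◇s is true.
    So □◇s is true at 3.
Satisfying worlds: {0, 1, 2, 4}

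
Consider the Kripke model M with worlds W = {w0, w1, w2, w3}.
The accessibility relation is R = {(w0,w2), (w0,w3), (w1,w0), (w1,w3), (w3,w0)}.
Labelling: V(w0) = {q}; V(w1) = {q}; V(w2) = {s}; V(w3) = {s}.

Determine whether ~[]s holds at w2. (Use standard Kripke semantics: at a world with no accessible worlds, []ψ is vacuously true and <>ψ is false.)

No

At w2: []s is true, so ~[]s is false.
  At w2: no accessible worlds, so []s holds vacuously.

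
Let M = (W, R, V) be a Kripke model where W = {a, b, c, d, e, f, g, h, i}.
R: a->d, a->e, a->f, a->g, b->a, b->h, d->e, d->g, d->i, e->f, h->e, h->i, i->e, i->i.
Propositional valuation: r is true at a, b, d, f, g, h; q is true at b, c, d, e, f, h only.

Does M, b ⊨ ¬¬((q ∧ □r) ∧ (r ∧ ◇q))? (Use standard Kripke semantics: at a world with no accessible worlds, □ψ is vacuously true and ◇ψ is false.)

Yes

Recall that □ψ holds at a world iff ψ holds at every accessible world, and ◇ψ holds iff ψ holds at some accessible world.
At b: ¬((q ∧ □r) ∧ (r ∧ ◇q)) is false, so ¬¬((q ∧ □r) ∧ (r ∧ ◇q)) is true.
  At b: (q ∧ □r) ∧ (r ∧ ◇q) is true, so ¬((q ∧ □r) ∧ (r ∧ ◇q)) is false.
    At b: q ∧ □r is true, r ∧ ◇q is true, so (q ∧ □r) ∧ (r ∧ ◇q) is true.
      At b: q is true, □r is true, so q ∧ □r is true.
      At b: r is true, ◇q is true, so r ∧ ◇q is true.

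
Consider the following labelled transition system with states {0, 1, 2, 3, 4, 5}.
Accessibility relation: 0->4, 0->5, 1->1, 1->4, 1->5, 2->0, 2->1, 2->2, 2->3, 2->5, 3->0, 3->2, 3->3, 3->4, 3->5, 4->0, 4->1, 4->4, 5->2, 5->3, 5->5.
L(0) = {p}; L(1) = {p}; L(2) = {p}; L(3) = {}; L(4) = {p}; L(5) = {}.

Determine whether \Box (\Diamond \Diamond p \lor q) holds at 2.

At 2: \Box (\Diamond \Diamond p \lor q) requires \Diamond \Diamond p \lor q at every successor {0, 1, 2, 3, 5}.
  At 0: \Diamond \Diamond p \lor q is true.
  At 1: \Diamond \Diamond p \lor q is true.
  At 2: \Diamond \Diamond p \lor q is true.
  At 3: \Diamond \Diamond p \lor q is true.
  At 5: \Diamond \Diamond p \lor q is true.
So \Box (\Diamond \Diamond p \lor q) is true at 2.

Yes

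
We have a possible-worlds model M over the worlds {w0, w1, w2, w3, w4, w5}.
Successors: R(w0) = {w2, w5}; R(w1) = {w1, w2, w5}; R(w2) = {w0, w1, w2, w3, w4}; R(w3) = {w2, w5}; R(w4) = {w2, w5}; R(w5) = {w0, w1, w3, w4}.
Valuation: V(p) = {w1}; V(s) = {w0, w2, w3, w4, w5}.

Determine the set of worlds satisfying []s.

Let φ = []s. Evaluate φ at each world:
  w0 (successors {w2, w5}): φ is true.
  w1 (successors {w1, w2, w5}): φ is false.
  w2 (successors {w0, w1, w2, w3, w4}): φ is false.
  w3 (successors {w2, w5}): φ is true.
  w4 (successors {w2, w5}): φ is true.
  w5 (successors {w0, w1, w3, w4}): φ is false.
For instance, at w3:
  At w3: []s requires s at every successor {w2, w5}.
    At w2: s is true.
    At w5: s is true.
  So []s is true at w3.
Satisfying worlds: {w0, w3, w4}

w0, w3, w4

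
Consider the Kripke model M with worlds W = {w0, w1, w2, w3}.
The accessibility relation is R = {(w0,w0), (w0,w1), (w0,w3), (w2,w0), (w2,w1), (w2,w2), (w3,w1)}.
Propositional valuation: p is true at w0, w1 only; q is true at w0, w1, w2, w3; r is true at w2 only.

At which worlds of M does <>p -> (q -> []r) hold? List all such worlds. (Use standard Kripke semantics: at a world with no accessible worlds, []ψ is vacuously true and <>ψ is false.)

w1

Let φ = <>p -> (q -> []r). Evaluate φ at each world:
  w0 (successors {w0, w1, w3}): φ is false.
  w1 (successors ∅): φ is true.
  w2 (successors {w0, w1, w2}): φ is false.
  w3 (successors {w1}): φ is false.
For instance, at w3:
  At w3: <>p is true, q -> []r is false, so <>p -> (q -> []r) is false.
    At w3: <>p requires p at some successor in {w1}.
      p holds at w1, so <>p is true at w3.
    At w3: q is true, []r is false, so q -> []r is false.
      At w3: []r requires r at every successor {w1}.
        r fails at w1, so []r is false at w3.
Satisfying worlds: {w1}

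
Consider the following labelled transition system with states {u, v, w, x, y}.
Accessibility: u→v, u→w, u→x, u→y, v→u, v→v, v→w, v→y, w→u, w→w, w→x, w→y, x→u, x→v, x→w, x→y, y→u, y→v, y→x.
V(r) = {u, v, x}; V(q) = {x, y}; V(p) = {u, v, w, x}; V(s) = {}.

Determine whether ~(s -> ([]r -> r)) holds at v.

Recall that []ψ holds at a world iff ψ holds at every accessible world, and <>ψ holds iff ψ holds at some accessible world.
At v: s -> ([]r -> r) is true, so ~(s -> ([]r -> r)) is false.
  At v: s is false, []r -> r is true, so s -> ([]r -> r) is true.
    At v: []r is false, r is true, so []r -> r is true.
      At v: []r requires r at every successor {u, v, w, y}.
        r fails at w, so []r is false at v.

No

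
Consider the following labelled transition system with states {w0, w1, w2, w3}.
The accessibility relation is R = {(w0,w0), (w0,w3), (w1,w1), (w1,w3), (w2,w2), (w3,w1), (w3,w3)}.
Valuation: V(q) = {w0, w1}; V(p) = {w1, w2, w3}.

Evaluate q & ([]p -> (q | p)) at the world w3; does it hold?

Recall that []ψ holds at a world iff ψ holds at every accessible world, and <>ψ holds iff ψ holds at some accessible world.
At w3: q is false, []p -> (q | p) is true, so q & ([]p -> (q | p)) is false.
  At w3: []p is true, q | p is true, so []p -> (q | p) is true.
    At w3: []p requires p at every successor {w1, w3}.
      At w1: p is true.
      At w3: p is true.
    So []p is true at w3.

No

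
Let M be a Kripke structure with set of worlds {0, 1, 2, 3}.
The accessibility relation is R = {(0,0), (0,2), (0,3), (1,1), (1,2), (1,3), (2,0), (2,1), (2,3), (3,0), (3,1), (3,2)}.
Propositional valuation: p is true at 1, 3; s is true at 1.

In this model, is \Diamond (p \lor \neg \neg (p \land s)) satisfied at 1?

Yes

At 1: \Diamond (p \lor \neg \neg (p \land s)) requires p \lor \neg \neg (p \land s) at some successor in {1, 2, 3}.
  p \lor \neg \neg (p \land s) holds at 1, so \Diamond (p \lor \neg \neg (p \land s)) is true at 1.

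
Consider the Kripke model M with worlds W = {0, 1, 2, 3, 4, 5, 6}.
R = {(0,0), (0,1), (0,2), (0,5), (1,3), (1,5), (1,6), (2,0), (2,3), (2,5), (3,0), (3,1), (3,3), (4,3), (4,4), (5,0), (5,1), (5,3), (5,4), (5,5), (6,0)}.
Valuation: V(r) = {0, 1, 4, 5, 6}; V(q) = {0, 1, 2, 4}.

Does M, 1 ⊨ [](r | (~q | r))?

Yes

At 1: [](r | (~q | r)) requires r | (~q | r) at every successor {3, 5, 6}.
  At 3: r | (~q | r) is true.
  At 5: r | (~q | r) is true.
  At 6: r | (~q | r) is true.
So [](r | (~q | r)) is true at 1.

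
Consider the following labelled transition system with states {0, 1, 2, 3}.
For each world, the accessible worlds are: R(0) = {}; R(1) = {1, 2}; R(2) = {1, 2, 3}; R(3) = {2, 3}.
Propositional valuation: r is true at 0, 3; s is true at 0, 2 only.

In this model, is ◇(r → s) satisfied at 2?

At 2: ◇(r → s) requires r → s at some successor in {1, 2, 3}.
  r → s holds at 1, so ◇(r → s) is true at 2.

Yes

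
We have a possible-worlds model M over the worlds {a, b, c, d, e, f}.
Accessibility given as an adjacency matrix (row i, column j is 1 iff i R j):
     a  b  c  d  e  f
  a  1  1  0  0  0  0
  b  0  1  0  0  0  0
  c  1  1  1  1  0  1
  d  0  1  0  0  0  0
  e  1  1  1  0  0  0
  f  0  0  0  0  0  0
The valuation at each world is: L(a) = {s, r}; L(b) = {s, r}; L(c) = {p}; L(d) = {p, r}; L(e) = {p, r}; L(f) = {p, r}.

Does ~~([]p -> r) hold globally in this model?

Recall that []ψ holds at a world iff ψ holds at every accessible world, and <>ψ holds iff ψ holds at some accessible world.
Let φ = ~~([]p -> r). Evaluate φ at each world:
  a (successors {a, b}): φ is true.
  b (successors {b}): φ is true.
  c (successors {a, b, c, d, f}): φ is true.
  d (successors {b}): φ is true.
  e (successors {a, b, c}): φ is true.
  f (successors ∅): φ is true.
For instance, at c:
  At c: ~([]p -> r) is false, so ~~([]p -> r) is true.
    At c: []p -> r is true, so ~([]p -> r) is false.
      At c: []p is false, r is false, so []p -> r is true.

Yes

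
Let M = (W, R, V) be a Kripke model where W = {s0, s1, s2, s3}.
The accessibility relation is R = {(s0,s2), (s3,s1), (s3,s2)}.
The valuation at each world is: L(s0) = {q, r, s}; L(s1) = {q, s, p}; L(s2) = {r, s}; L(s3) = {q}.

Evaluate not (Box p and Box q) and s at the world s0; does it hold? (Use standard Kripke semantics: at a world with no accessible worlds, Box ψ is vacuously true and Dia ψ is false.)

Yes

Recall that Box ψ holds at a world iff ψ holds at every accessible world, and Dia ψ holds iff ψ holds at some accessible world.
At s0: not (Box p and Box q) is true, s is true, so not (Box p and Box q) and s is true.
  At s0: Box p and Box q is false, so not (Box p and Box q) is true.
    At s0: Box p is false, Box q is false, so Box p and Box q is false.
      At s0: Box p requires p at every successor {s2}.
        p fails at s2, so Box p is false at s0.
      At s0: Box q requires q at every successor {s2}.
        q fails at s2, so Box q is false at s0.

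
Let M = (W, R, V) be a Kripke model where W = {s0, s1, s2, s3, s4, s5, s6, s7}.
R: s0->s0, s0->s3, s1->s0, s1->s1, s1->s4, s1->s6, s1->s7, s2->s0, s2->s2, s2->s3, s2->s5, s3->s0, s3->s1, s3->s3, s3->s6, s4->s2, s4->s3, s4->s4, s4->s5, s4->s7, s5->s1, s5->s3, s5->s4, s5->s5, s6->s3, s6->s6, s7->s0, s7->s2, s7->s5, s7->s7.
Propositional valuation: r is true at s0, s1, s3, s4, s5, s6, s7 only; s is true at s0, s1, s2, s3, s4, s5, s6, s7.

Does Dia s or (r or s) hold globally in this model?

Yes

Let φ = Dia s or (r or s). Evaluate φ at each world:
  s0 (successors {s0, s3}): φ is true.
  s1 (successors {s0, s1, s4, s6, s7}): φ is true.
  s2 (successors {s0, s2, s3, s5}): φ is true.
  s3 (successors {s0, s1, s3, s6}): φ is true.
  s4 (successors {s2, s3, s4, s5, s7}): φ is true.
  s5 (successors {s1, s3, s4, s5}): φ is true.
  s6 (successors {s3, s6}): φ is true.
  s7 (successors {s0, s2, s5, s7}): φ is true.
For instance, at s4:
  At s4: Dia s is true, r or s is true, so Dia s or (r or s) is true.
    At s4: Dia s requires s at some successor in {s2, s3, s4, s5, s7}.
      s holds at s2, so Dia s is true at s4.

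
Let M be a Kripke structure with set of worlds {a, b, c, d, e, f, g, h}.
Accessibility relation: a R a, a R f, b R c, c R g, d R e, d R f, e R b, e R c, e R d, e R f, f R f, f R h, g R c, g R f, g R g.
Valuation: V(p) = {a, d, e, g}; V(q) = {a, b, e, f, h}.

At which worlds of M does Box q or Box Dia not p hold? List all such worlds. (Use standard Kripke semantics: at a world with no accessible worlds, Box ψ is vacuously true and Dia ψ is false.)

Recall that Box ψ holds at a world iff ψ holds at every accessible world, and Dia ψ holds iff ψ holds at some accessible world.
Let φ = Box q or Box Dia not p. Evaluate φ at each world:
  a (successors {a, f}): φ is true.
  b (successors {c}): φ is false.
  c (successors {g}): φ is true.
  d (successors {e, f}): φ is true.
  e (successors {b, c, d, f}): φ is false.
  f (successors {f, h}): φ is true.
  g (successors {c, f, g}): φ is false.
  h (successors ∅): φ is true.
For instance, at e:
  At e: Box q is false, Box Dia not p is false, so Box q or Box Dia not p is false.
    At e: Box q requires q at every successor {b, c, d, f}.
      q fails at c, so Box q is false at e.
    At e: Box Dia not p requires Dia not p at every successor {b, c, d, f}.
      Dia not p fails at c, so Box Dia not p is false at e.
Satisfying worlds: {a, c, d, f, h}

a, c, d, f, h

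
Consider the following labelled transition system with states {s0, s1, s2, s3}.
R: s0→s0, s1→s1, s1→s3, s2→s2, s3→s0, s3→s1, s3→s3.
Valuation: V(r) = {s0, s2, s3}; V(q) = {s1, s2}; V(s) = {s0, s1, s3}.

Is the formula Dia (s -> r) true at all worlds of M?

Yes

Recall that Dia ψ holds at a world iff ψ holds at some accessible world.
Let φ = Dia (s -> r). Evaluate φ at each world:
  s0 (successors {s0}): φ is true.
  s1 (successors {s1, s3}): φ is true.
  s2 (successors {s2}): φ is true.
  s3 (successors {s0, s1, s3}): φ is true.
For instance, at s1:
  At s1: Dia (s -> r) requires s -> r at some successor in {s1, s3}.
    s -> r holds at s3, so Dia (s -> r) is true at s1.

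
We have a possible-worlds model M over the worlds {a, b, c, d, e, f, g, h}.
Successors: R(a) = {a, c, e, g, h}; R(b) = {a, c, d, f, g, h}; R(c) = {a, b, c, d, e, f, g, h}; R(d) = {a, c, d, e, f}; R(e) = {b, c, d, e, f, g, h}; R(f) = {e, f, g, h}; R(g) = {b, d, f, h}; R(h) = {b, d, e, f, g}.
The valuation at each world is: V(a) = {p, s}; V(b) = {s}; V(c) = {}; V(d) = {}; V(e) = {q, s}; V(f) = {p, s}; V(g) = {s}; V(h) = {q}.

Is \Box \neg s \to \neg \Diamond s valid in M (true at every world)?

Let φ = \Box \neg s \to \neg \Diamond s. Evaluate φ at each world:
  a (successors {a, c, e, g, h}): φ is true.
  b (successors {a, c, d, f, g, h}): φ is true.
  c (successors {a, b, c, d, e, f, g, h}): φ is true.
  d (successors {a, c, d, e, f}): φ is true.
  e (successors {b, c, d, e, f, g, h}): φ is true.
  f (successors {e, f, g, h}): φ is true.
  g (successors {b, d, f, h}): φ is true.
  h (successors {b, d, e, f, g}): φ is true.
For instance, at f:
  At f: \Box \neg s is false, \neg \Diamond s is false, so \Box \neg s \to \neg \Diamond s is true.
    At f: \Box \neg s requires \neg s at every successor {e, f, g, h}.
      \neg s fails at e, so \Box \neg s is false at f.
    At f: \Diamond s is true, so \neg \Diamond s is false.
      At f: \Diamond s requires s at some successor in {e, f, g, h}.
        s holds at e, so \Diamond s is true at f.

Yes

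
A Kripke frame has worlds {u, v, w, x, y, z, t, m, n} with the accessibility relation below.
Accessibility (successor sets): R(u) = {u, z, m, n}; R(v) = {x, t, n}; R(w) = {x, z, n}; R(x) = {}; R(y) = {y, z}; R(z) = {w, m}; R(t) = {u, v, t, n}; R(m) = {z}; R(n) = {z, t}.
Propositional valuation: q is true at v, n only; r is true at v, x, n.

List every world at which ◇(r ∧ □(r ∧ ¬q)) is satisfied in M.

Recall that □ψ holds at a world iff ψ holds at every accessible world, and ◇ψ holds iff ψ holds at some accessible world.
Let φ = ◇(r ∧ □(r ∧ ¬q)). Evaluate φ at each world:
  u (successors {u, z, m, n}): φ is false.
  v (successors {x, t, n}): φ is true.
  w (successors {x, z, n}): φ is true.
  x (successors ∅): φ is false.
  y (successors {y, z}): φ is false.
  z (successors {w, m}): φ is false.
  t (successors {u, v, t, n}): φ is false.
  m (successors {z}): φ is false.
  n (successors {z, t}): φ is false.
For instance, at v:
  At v: ◇(r ∧ □(r ∧ ¬q)) requires r ∧ □(r ∧ ¬q) at some successor in {x, t, n}.
    r ∧ □(r ∧ ¬q) holds at x, so ◇(r ∧ □(r ∧ ¬q)) is true at v.
      At x: r is true, □(r ∧ ¬q) is true, so r ∧ □(r ∧ ¬q) is true.
Satisfying worlds: {v, w}

v, w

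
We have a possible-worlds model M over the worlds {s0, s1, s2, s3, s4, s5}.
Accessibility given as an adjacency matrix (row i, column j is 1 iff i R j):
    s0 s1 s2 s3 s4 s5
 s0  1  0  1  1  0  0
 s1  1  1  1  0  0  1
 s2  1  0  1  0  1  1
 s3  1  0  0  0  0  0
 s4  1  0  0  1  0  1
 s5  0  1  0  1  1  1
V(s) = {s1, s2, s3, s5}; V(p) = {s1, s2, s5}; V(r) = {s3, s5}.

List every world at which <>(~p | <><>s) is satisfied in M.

s0, s1, s2, s3, s4, s5

Let φ = <>(~p | <><>s). Evaluate φ at each world:
  s0 (successors {s0, s2, s3}): φ is true.
  s1 (successors {s0, s1, s2, s5}): φ is true.
  s2 (successors {s0, s2, s4, s5}): φ is true.
  s3 (successors {s0}): φ is true.
  s4 (successors {s0, s3, s5}): φ is true.
  s5 (successors {s1, s3, s4, s5}): φ is true.
For instance, at s3:
  At s3: <>(~p | <><>s) requires ~p | <><>s at some successor in {s0}.
    ~p | <><>s holds at s0, so <>(~p | <><>s) is true at s3.
      At s0: ~p is true, <><>s is true, so ~p | <><>s is true.
Satisfying worlds: {s0, s1, s2, s3, s4, s5}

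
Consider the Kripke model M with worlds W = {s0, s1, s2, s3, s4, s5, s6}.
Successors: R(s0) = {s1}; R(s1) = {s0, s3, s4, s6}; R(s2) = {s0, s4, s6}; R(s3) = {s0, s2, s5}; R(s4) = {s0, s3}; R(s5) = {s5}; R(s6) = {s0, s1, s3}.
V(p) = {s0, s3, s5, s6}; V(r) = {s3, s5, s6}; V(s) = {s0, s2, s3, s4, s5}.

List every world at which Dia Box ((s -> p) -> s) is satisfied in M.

Let φ = Dia Box ((s -> p) -> s). Evaluate φ at each world:
  s0 (successors {s1}): φ is false.
  s1 (successors {s0, s3, s4, s6}): φ is true.
  s2 (successors {s0, s4, s6}): φ is true.
  s3 (successors {s0, s2, s5}): φ is true.
  s4 (successors {s0, s3}): φ is true.
  s5 (successors {s5}): φ is true.
  s6 (successors {s0, s1, s3}): φ is true.
For instance, at s4:
  At s4: Dia Box ((s -> p) -> s) requires Box ((s -> p) -> s) at some successor in {s0, s3}.
    Box ((s -> p) -> s) holds at s3, so Dia Box ((s -> p) -> s) is true at s4.
      At s3: Box ((s -> p) -> s) requires (s -> p) -> s at every successor {s0, s2, s5}.
        At s0: (s -> p) -> s is true.
        At s2: (s -> p) -> s is true.
        At s5: (s -> p) -> s is true.
      So Box ((s -> p) -> s) is true at s3.
Satisfying worlds: {s1, s2, s3, s4, s5, s6}

s1, s2, s3, s4, s5, s6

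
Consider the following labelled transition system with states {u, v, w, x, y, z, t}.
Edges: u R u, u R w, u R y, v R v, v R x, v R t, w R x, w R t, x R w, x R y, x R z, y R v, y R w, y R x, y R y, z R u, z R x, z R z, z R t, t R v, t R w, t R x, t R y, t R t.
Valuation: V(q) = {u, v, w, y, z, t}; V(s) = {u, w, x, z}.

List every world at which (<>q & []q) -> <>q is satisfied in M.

Let φ = (<>q & []q) -> <>q. Evaluate φ at each world:
  u (successors {u, w, y}): φ is true.
  v (successors {v, x, t}): φ is true.
  w (successors {x, t}): φ is true.
  x (successors {w, y, z}): φ is true.
  y (successors {v, w, x, y}): φ is true.
  z (successors {u, x, z, t}): φ is true.
  t (successors {v, w, x, y, t}): φ is true.
For instance, at x:
  At x: <>q & []q is true, <>q is true, so (<>q & []q) -> <>q is true.
    At x: <>q is true, []q is true, so <>q & []q is true.
      At x: <>q requires q at some successor in {w, y, z}.
        q holds at w, so <>q is true at x.
      At x: []q requires q at every successor {w, y, z}.
        At w: q is true.
        At y: q is true.
        At z: q is true.
      So []q is true at x.
    At x: <>q requires q at some successor in {w, y, z}.
      q holds at w, so <>q is true at x.
Satisfying worlds: {u, v, w, x, y, z, t}

u, v, w, x, y, z, t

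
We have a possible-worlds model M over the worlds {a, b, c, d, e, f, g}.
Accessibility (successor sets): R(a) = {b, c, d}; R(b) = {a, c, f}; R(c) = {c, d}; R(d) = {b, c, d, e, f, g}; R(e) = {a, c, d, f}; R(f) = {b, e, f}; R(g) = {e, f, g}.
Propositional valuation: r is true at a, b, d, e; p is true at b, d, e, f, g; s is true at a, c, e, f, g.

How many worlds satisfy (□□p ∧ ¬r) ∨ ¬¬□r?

0

Let φ = (□□p ∧ ¬r) ∨ ¬¬□r. Evaluate φ at each world:
  a (successors {b, c, d}): φ is false.
  b (successors {a, c, f}): φ is false.
  c (successors {c, d}): φ is false.
  d (successors {b, c, d, e, f, g}): φ is false.
  e (successors {a, c, d, f}): φ is false.
  f (successors {b, e, f}): φ is false.
  g (successors {e, f, g}): φ is false.
For instance, at d:
  At d: □□p ∧ ¬r is false, ¬¬□r is false, so (□□p ∧ ¬r) ∨ ¬¬□r is false.
    At d: □□p is false, ¬r is false, so □□p ∧ ¬r is false.
      At d: □□p requires □p at every successor {b, c, d, e, f, g}.
        □p fails at b, so □□p is false at d.
    At d: ¬□r is true, so ¬¬□r is false.
      At d: □r is false, so ¬□r is true.
Satisfying worlds: none.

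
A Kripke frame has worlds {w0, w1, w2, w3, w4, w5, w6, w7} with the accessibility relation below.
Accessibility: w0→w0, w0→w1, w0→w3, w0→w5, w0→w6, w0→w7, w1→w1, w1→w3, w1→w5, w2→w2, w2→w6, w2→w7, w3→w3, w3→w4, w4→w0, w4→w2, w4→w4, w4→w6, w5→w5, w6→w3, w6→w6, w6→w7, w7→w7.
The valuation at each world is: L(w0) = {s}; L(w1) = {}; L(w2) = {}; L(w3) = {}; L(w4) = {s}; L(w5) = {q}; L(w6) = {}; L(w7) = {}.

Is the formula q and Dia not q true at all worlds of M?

Let φ = q and Dia not q. Evaluate φ at each world:
  w0 (successors {w0, w1, w3, w5, w6, w7}): φ is false.
  w1 (successors {w1, w3, w5}): φ is false.
  w2 (successors {w2, w6, w7}): φ is false.
  w3 (successors {w3, w4}): φ is false.
  w4 (successors {w0, w2, w4, w6}): φ is false.
  w5 (successors {w5}): φ is false.
  w6 (successors {w3, w6, w7}): φ is false.
  w7 (successors {w7}): φ is false.
Detail at w0 (counterexample):
  At w0: q is false, Dia not q is true, so q and Dia not q is false.
    At w0: Dia not q requires not q at some successor in {w0, w1, w3, w5, w6, w7}.
      not q holds at w0, so Dia not q is true at w0.

No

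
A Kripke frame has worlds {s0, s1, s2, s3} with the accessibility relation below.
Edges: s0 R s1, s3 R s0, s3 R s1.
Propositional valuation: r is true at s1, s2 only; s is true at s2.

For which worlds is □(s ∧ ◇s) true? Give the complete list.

Let φ = □(s ∧ ◇s). Evaluate φ at each world:
  s0 (successors {s1}): φ is false.
  s1 (successors ∅): φ is true.
  s2 (successors ∅): φ is true.
  s3 (successors {s0, s1}): φ is false.
For instance, at s0:
  At s0: □(s ∧ ◇s) requires s ∧ ◇s at every successor {s1}.
    s ∧ ◇s fails at s1, so □(s ∧ ◇s) is false at s0.
      At s1: s is false, ◇s is false, so s ∧ ◇s is false.
Satisfying worlds: {s1, s2}

s1, s2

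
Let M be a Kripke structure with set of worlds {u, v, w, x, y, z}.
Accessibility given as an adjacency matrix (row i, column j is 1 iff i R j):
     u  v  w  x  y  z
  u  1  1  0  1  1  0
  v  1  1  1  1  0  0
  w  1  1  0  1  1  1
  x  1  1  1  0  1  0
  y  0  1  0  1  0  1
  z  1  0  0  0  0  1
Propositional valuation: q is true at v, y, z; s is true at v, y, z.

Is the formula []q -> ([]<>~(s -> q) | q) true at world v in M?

At v: []q is false, []<>~(s -> q) | q is true, so []q -> ([]<>~(s -> q) | q) is true.
  At v: []q requires q at every successor {u, v, w, x}.
    q fails at u, so []q is false at v.
  At v: []<>~(s -> q) is false, q is true, so []<>~(s -> q) | q is true.
    At v: []<>~(s -> q) requires <>~(s -> q) at every successor {u, v, w, x}.
      <>~(s -> q) fails at u, so []<>~(s -> q) is false at v.

Yes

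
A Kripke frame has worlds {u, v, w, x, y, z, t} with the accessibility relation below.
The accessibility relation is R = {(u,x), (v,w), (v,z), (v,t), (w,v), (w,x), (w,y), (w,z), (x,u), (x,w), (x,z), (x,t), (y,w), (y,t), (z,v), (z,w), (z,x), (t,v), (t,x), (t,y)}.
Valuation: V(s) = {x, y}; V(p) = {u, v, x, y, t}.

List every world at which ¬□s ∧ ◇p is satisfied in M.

v, w, x, y, z, t

Let φ = ¬□s ∧ ◇p. Evaluate φ at each world:
  u (successors {x}): φ is false.
  v (successors {w, z, t}): φ is true.
  w (successors {v, x, y, z}): φ is true.
  x (successors {u, w, z, t}): φ is true.
  y (successors {w, t}): φ is true.
  z (successors {v, w, x}): φ is true.
  t (successors {v, x, y}): φ is true.
For instance, at w:
  At w: ¬□s is true, ◇p is true, so ¬□s ∧ ◇p is true.
    At w: □s is false, so ¬□s is true.
      At w: □s requires s at every successor {v, x, y, z}.
        s fails at v, so □s is false at w.
    At w: ◇p requires p at some successor in {v, x, y, z}.
      p holds at v, so ◇p is true at w.
Satisfying worlds: {v, w, x, y, z, t}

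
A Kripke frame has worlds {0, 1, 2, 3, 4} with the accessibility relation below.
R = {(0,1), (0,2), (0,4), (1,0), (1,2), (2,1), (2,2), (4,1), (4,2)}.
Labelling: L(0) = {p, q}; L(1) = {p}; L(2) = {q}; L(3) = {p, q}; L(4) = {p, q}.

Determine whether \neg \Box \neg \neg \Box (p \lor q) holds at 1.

No

At 1: \Box \neg \neg \Box (p \lor q) is true, so \neg \Box \neg \neg \Box (p \lor q) is false.
  At 1: \Box \neg \neg \Box (p \lor q) requires \neg \neg \Box (p \lor q) at every successor {0, 2}.
      At 0: \neg \Box (p \lor q) is false, so \neg \neg \Box (p \lor q) is true.
      At 2: \neg \Box (p \lor q) is false, so \neg \neg \Box (p \lor q) is true.
  So \Box \neg \neg \Box (p \lor q) is true at 1.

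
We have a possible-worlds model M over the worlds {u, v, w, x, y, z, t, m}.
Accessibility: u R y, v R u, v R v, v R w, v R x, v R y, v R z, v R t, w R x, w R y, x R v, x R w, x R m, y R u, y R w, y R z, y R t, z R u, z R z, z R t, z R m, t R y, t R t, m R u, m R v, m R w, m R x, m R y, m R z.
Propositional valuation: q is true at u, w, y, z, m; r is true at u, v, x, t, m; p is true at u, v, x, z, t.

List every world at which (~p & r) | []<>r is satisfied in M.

Let φ = (~p & r) | []<>r. Evaluate φ at each world:
  u (successors {y}): φ is true.
  v (successors {u, v, w, x, y, z, t}): φ is false.
  w (successors {x, y}): φ is true.
  x (successors {v, w, m}): φ is true.
  y (successors {u, w, z, t}): φ is false.
  z (successors {u, z, t, m}): φ is false.
  t (successors {y, t}): φ is true.
  m (successors {u, v, w, x, y, z}): φ is true.
For instance, at v:
  At v: ~p & r is false, []<>r is false, so (~p & r) | []<>r is false.
    At v: []<>r requires <>r at every successor {u, v, w, x, y, z, t}.
      <>r fails at u, so []<>r is false at v.
Satisfying worlds: {u, w, x, t, m}

u, w, x, t, m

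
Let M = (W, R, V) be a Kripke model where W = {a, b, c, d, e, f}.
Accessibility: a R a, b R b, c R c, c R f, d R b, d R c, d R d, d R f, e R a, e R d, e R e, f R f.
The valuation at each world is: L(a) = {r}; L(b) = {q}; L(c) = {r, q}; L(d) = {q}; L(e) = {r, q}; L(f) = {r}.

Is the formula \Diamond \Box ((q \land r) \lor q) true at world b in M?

Yes

At b: \Diamond \Box ((q \land r) \lor q) requires \Box ((q \land r) \lor q) at some successor in {b}.
  \Box ((q \land r) \lor q) holds at b, so \Diamond \Box ((q \land r) \lor q) is true at b.
    At b: \Box ((q \land r) \lor q) requires (q \land r) \lor q at every successor {b}.
      At b: (q \land r) \lor q is true.
    So \Box ((q \land r) \lor q) is true at b.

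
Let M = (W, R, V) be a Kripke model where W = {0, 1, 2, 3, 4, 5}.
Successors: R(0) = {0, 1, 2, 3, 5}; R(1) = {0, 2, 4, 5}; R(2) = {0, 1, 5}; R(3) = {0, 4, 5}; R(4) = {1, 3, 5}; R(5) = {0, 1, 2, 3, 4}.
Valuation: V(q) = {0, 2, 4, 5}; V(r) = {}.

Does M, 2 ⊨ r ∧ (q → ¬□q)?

At 2: r is false, q → ¬□q is true, so r ∧ (q → ¬□q) is false.
  At 2: q is true, ¬□q is true, so q → ¬□q is true.
    At 2: □q is false, so ¬□q is true.
      At 2: □q requires q at every successor {0, 1, 5}.
        q fails at 1, so □q is false at 2.

No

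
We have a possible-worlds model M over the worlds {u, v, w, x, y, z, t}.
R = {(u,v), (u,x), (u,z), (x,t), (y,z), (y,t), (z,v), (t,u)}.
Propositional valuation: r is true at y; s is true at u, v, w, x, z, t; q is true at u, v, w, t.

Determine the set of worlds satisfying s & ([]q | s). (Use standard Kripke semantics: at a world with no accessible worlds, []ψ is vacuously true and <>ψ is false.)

Let φ = s & ([]q | s). Evaluate φ at each world:
  u (successors {v, x, z}): φ is true.
  v (successors ∅): φ is true.
  w (successors ∅): φ is true.
  x (successors {t}): φ is true.
  y (successors {z, t}): φ is false.
  z (successors {v}): φ is true.
  t (successors {u}): φ is true.
For instance, at z:
  At z: s is true, []q | s is true, so s & ([]q | s) is true.
    At z: []q is true, s is true, so []q | s is true.
      At z: []q requires q at every successor {v}.
        At v: q is true.
      So []q is true at z.
Satisfying worlds: {u, v, w, x, z, t}

u, v, w, x, z, t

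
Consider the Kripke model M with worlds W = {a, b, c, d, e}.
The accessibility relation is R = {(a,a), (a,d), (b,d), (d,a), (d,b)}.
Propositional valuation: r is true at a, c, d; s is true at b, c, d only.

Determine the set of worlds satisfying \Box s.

Let φ = \Box s. Evaluate φ at each world:
  a (successors {a, d}): φ is false.
  b (successors {d}): φ is true.
  c (successors ∅): φ is true.
  d (successors {a, b}): φ is false.
  e (successors ∅): φ is true.
For instance, at d:
  At d: \Box s requires s at every successor {a, b}.
    s fails at a, so \Box s is false at d.
Satisfying worlds: {b, c, e}

b, c, e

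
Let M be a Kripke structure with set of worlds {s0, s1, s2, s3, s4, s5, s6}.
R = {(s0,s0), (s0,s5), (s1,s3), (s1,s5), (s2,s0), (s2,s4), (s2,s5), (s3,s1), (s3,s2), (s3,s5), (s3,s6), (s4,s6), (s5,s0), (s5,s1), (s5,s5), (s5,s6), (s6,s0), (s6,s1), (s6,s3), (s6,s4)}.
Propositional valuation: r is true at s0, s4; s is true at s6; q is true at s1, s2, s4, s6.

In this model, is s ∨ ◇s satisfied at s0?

No

Recall that ◇ψ holds at a world iff ψ holds at some accessible world.
At s0: s is false, ◇s is false, so s ∨ ◇s is false.
  At s0: ◇s requires s at some successor in {s0, s5}.
    At s0: s is false.
    At s5: s is false.
  So ◇s is false at s0.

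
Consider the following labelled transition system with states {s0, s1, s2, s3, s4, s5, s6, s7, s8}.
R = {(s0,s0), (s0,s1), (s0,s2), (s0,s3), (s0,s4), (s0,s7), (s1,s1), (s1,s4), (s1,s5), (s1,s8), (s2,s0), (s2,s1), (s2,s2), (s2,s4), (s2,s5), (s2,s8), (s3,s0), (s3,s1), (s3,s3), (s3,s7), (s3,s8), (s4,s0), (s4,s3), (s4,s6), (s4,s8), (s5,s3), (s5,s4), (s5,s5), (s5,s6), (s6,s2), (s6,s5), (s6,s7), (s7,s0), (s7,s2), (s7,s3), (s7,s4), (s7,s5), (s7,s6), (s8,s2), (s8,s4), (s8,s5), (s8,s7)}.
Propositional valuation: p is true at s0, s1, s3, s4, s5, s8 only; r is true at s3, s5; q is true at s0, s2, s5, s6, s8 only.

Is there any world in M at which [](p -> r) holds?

Yes

Recall that []ψ holds at a world iff ψ holds at every accessible world, and <>ψ holds iff ψ holds at some accessible world.
Let φ = [](p -> r). Evaluate φ at each world:
  s0 (successors {s0, s1, s2, s3, s4, s7}): φ is false.
  s1 (successors {s1, s4, s5, s8}): φ is false.
  s2 (successors {s0, s1, s2, s4, s5, s8}): φ is false.
  s3 (successors {s0, s1, s3, s7, s8}): φ is false.
  s4 (successors {s0, s3, s6, s8}): φ is false.
  s5 (successors {s3, s4, s5, s6}): φ is false.
  s6 (successors {s2, s5, s7}): φ is true.
  s7 (successors {s0, s2, s3, s4, s5, s6}): φ is false.
  s8 (successors {s2, s4, s5, s7}): φ is false.
Detail at s6 (witness):
  At s6: [](p -> r) requires p -> r at every successor {s2, s5, s7}.
    At s2: p -> r is true.
    At s5: p -> r is true.
    At s7: p -> r is true.
  So [](p -> r) is true at s6.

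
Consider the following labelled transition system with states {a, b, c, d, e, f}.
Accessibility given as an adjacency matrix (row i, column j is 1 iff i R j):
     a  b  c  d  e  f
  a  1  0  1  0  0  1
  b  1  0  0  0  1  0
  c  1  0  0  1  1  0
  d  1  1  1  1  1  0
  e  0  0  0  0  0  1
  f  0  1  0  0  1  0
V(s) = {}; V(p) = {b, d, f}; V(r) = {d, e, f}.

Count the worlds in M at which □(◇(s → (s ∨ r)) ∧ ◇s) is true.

Recall that □ψ holds at a world iff ψ holds at every accessible world, and ◇ψ holds iff ψ holds at some accessible world.
Let φ = □(◇(s → (s ∨ r)) ∧ ◇s). Evaluate φ at each world:
  a (successors {a, c, f}): φ is false.
  b (successors {a, e}): φ is false.
  c (successors {a, d, e}): φ is false.
  d (successors {a, b, c, d, e}): φ is false.
  e (successors {f}): φ is false.
  f (successors {b, e}): φ is false.
For instance, at e:
  At e: □(◇(s → (s ∨ r)) ∧ ◇s) requires ◇(s → (s ∨ r)) ∧ ◇s at every successor {f}.
    ◇(s → (s ∨ r)) ∧ ◇s fails at f, so □(◇(s → (s ∨ r)) ∧ ◇s) is false at e.
      At f: ◇(s → (s ∨ r)) is true, ◇s is false, so ◇(s → (s ∨ r)) ∧ ◇s is false.
Satisfying worlds: none.

0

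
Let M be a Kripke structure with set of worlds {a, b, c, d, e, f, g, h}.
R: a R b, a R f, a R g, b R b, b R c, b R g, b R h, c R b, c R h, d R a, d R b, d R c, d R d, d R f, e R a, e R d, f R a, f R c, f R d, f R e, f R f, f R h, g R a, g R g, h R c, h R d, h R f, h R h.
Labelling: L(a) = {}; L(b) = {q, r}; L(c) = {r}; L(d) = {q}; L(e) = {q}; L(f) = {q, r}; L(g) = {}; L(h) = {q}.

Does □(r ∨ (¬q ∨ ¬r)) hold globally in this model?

Let φ = □(r ∨ (¬q ∨ ¬r)). Evaluate φ at each world:
  a (successors {b, f, g}): φ is true.
  b (successors {b, c, g, h}): φ is true.
  c (successors {b, h}): φ is true.
  d (successors {a, b, c, d, f}): φ is true.
  e (successors {a, d}): φ is true.
  f (successors {a, c, d, e, f, h}): φ is true.
  g (successors {a, g}): φ is true.
  h (successors {c, d, f, h}): φ is true.
For instance, at c:
  At c: □(r ∨ (¬q ∨ ¬r)) requires r ∨ (¬q ∨ ¬r) at every successor {b, h}.
    At b: r ∨ (¬q ∨ ¬r) is true.
    At h: r ∨ (¬q ∨ ¬r) is true.
  So □(r ∨ (¬q ∨ ¬r)) is true at c.

Yes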